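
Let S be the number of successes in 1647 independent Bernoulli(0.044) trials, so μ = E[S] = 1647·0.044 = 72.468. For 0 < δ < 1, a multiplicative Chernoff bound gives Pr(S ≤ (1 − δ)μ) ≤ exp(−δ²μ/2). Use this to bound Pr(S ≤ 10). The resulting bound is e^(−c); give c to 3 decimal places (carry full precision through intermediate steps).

26.924

Write 10 = (1 − δ)μ, so δ = 1 − 10/72.468 = 0.8620081…
Then the exponent is δ²μ/2 = (μ − 10)²/(2μ) = 26.923960.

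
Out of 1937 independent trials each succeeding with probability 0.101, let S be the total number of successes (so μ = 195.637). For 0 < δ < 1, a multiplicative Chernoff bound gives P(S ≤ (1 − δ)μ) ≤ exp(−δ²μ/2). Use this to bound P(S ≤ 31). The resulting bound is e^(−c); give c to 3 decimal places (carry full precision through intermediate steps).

Write 31 = (1 − δ)μ, so δ = 1 − 31/195.637 = 0.8415433…
Then the exponent is δ²μ/2 = (μ − 31)²/(2μ) = 69.274579.

69.275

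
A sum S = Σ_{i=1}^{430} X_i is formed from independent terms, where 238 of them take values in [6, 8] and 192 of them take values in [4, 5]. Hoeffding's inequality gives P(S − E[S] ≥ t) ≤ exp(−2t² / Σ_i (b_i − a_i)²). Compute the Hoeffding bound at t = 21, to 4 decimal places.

0.4626

Σ(b_i − a_i)² = 238·2² + 192·1² = 1144.
Exponent = 2·21² / 1144 = 0.77098.
Bound = exp(−0.77098) = 0.46256.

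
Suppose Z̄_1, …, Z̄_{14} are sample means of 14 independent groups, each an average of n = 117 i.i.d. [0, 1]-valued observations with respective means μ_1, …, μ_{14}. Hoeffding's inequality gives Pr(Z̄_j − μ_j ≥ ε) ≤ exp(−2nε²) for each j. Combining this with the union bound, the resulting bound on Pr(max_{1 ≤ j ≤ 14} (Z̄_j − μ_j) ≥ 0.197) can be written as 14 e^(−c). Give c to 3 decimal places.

Union bound over the 14 events: Pr(max_{1 ≤ j ≤ 14} (Z̄_j − μ_j) ≥ 0.197) ≤ 14·exp(−2nε²) = 14 exp(−2·117·0.197²).
So c = 2·117·0.197² = 9.0813.

9.081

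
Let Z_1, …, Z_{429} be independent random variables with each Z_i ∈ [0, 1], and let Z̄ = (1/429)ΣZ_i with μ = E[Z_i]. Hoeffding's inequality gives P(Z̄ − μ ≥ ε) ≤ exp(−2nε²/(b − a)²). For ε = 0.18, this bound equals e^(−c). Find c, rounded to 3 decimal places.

c = 2nε²/(b − a)² = 2·429·0.18² / 1² = 27.7992.

27.799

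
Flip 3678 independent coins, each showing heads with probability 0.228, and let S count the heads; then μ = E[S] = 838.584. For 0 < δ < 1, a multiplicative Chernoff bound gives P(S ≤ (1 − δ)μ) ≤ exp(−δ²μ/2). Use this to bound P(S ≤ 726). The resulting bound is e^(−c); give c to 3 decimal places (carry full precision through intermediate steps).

Write 726 = (1 − δ)μ, so δ = 1 − 726/838.584 = 0.1342549…
Then the exponent is δ²μ/2 = (μ − 726)²/(2μ) = 7.557476.

7.557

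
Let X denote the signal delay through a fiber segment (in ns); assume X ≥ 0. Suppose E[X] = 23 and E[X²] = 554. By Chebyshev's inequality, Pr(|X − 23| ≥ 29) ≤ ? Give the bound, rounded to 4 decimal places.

Var(X) = E[X²] − (E[X])² = 554 − 529 = 25.
Chebyshev's inequality: Pr(|X − μ| ≥ t) ≤ Var(X)/t² = 25/841 = 0.0297.

0.0297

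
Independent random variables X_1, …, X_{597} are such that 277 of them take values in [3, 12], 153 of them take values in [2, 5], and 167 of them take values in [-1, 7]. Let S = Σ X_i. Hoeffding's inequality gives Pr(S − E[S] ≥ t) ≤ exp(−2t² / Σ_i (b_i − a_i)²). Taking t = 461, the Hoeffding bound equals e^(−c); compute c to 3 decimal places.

Σ(b_i − a_i)² = 277·9² + 153·3² + 167·8² = 34502.
c = 2t² / 34502 = 2·461² / 34502 = 12.3193.

12.319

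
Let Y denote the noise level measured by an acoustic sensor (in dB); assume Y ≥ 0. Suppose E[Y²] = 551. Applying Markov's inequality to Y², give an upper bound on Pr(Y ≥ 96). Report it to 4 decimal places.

Since Y ≥ 0, the event {Y ≥ 96} is the same as {Y² ≥ 9216}.
Markov's inequality applied to Y² gives Pr(Y² ≥ 9216) ≤ E[Y²]/9216 = 551/9216 = 0.0598.

0.0598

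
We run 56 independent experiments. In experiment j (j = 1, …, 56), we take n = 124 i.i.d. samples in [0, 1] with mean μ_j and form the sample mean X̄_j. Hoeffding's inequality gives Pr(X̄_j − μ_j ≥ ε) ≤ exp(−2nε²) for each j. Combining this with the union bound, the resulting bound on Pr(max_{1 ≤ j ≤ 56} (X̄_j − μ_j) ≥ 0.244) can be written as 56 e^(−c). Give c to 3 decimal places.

Union bound over the 56 events: Pr(max_{1 ≤ j ≤ 56} (X̄_j − μ_j) ≥ 0.244) ≤ 56·exp(−2nε²) = 56 exp(−2·124·0.244²).
So c = 2·124·0.244² = 14.7649.

14.765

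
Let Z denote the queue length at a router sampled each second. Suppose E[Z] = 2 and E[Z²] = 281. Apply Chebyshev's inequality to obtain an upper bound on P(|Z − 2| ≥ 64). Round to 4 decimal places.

0.0676

Var(Z) = E[Z²] − (E[Z])² = 281 − 4 = 277.
Chebyshev's inequality: P(|Z − μ| ≥ t) ≤ Var(Z)/t² = 277/4096 = 0.0676.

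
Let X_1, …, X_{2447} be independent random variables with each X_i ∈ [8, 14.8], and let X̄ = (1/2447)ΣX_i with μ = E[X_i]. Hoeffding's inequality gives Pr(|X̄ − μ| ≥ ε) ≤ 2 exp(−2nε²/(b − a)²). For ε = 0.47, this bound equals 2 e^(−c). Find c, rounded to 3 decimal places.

c = 2nε²/(b − a)² = 2·2447·0.47² / 6.8² = 23.3799.

23.380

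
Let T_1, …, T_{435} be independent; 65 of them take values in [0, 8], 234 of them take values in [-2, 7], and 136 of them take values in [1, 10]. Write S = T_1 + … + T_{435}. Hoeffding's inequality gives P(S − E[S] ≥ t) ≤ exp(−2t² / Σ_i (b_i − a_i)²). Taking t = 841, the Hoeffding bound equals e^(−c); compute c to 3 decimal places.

Σ(b_i − a_i)² = 65·8² + 234·9² + 136·9² = 34130.
c = 2t² / 34130 = 2·841² / 34130 = 41.4463.

41.446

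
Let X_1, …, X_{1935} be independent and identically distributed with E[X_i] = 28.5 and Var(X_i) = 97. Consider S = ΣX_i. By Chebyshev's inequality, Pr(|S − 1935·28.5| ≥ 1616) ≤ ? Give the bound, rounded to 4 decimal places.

Var(S) = n·Var(X_i) = 1935·97 = 187695.
Chebyshev: Pr(|S − 1935·28.5| ≥ 1616) ≤ Var(S)/1616² = 187695/2611456 = 0.0719.

0.0719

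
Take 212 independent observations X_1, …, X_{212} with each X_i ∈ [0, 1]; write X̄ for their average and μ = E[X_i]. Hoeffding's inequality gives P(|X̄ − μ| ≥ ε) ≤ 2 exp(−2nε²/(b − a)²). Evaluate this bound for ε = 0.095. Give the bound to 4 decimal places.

0.0436

Exponent: 2nε²/(b − a)² = 2·212·0.095² / 1² = 3.82660.
Bound = 2·exp(−3.82660) = 0.04357.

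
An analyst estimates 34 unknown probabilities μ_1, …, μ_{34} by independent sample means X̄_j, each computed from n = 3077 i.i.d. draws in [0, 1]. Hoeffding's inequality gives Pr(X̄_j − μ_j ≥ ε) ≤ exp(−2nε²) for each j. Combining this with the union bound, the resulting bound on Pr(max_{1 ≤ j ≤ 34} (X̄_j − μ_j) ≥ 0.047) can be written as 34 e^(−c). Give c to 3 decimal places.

13.594

Union bound over the 34 events: Pr(max_{1 ≤ j ≤ 34} (X̄_j − μ_j) ≥ 0.047) ≤ 34·exp(−2nε²) = 34 exp(−2·3077·0.047²).
So c = 2·3077·0.047² = 13.5942.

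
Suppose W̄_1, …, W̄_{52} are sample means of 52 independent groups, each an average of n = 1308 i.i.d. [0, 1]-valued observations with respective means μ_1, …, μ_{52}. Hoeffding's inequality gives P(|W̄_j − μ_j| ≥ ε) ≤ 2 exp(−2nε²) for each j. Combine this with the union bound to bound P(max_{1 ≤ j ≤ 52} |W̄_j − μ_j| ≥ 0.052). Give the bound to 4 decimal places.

0.0881

Per-experiment Hoeffding bound: 2·exp(−2·1308·0.052²) = 2·exp(−7.07366) = 0.0016942.
Union bound over 52 events: 52·0.0016942 = 0.08810.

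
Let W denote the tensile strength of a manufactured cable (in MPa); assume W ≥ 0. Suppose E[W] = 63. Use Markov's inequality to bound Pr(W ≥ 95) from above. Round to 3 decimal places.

0.663

Markov's inequality: for a non-negative random variable, Pr(W ≥ a) ≤ E[W]/a.
Here E[W] = 63 and a = 95, so the bound is 63/95 = 0.6632.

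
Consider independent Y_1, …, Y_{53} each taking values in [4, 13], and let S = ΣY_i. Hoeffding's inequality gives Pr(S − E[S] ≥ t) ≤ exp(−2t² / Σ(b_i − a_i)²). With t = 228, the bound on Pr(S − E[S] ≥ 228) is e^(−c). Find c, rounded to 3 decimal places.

Σ(b_i − a_i)² = 53·(9)² = 4293.
c = 2t²/4293 = 2·228²/4293 = 24.2180.

24.218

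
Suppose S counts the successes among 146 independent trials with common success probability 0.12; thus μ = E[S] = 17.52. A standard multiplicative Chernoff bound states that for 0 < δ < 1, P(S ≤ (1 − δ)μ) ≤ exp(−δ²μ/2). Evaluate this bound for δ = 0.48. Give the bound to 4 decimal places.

Exponent = δ²μ/2 = 0.48²·17.52/2 = 2.0183.
Bound = exp(−2.0183) = 0.13288.

0.1329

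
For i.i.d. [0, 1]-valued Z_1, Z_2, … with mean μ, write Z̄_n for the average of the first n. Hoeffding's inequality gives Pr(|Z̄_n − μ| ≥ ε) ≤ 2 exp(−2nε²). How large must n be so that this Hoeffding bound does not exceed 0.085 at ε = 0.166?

Require 2·exp(−2nε²) ≤ 0.085, i.e. 2nε² ≥ ln(2/0.085) = 3.158251.
So n ≥ 3.158251 / (2·0.166²) = 57.306.
The smallest integer n is 58.

58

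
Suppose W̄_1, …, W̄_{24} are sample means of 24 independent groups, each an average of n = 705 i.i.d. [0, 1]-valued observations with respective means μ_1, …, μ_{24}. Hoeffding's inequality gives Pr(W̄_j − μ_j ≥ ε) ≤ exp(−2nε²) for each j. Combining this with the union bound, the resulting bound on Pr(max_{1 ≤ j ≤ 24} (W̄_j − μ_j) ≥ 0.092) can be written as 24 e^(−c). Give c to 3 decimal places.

11.934

Union bound over the 24 events: Pr(max_{1 ≤ j ≤ 24} (W̄_j − μ_j) ≥ 0.092) ≤ 24·exp(−2nε²) = 24 exp(−2·705·0.092²).
So c = 2·705·0.092² = 11.9342.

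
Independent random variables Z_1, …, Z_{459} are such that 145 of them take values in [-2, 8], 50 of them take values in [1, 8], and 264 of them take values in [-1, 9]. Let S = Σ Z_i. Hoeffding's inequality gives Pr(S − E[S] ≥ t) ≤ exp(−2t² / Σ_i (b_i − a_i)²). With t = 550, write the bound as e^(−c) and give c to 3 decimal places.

13.956

Σ(b_i − a_i)² = 145·10² + 50·7² + 264·10² = 43350.
c = 2t² / 43350 = 2·550² / 43350 = 13.9562.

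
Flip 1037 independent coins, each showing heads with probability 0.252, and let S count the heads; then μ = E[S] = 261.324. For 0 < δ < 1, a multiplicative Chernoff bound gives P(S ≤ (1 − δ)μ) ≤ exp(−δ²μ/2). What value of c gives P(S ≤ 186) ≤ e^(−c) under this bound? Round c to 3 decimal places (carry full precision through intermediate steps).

10.856

Write 186 = (1 − δ)μ, so δ = 1 − 186/261.324 = 0.2882399…
Then the exponent is δ²μ/2 = (μ − 186)²/(2μ) = 10.855691.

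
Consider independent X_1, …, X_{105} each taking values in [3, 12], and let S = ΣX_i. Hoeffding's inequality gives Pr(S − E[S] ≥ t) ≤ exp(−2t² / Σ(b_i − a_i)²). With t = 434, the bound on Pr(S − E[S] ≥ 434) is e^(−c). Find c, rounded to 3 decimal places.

44.293

Σ(b_i − a_i)² = 105·(9)² = 8505.
c = 2t²/8505 = 2·434²/8505 = 44.2930.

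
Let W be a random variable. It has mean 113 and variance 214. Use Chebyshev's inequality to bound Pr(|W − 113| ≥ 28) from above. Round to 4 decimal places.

0.2730

Chebyshev: Pr(|W − μ| ≥ t) ≤ Var(W)/t².
Bound = 214 / 784 = 0.2730.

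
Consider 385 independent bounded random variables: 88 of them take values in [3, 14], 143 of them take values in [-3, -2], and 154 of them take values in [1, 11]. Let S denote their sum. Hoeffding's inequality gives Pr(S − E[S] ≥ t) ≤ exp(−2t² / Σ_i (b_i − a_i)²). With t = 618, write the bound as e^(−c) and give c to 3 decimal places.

29.165

Σ(b_i − a_i)² = 88·11² + 143·1² + 154·10² = 26191.
c = 2t² / 26191 = 2·618² / 26191 = 29.1645.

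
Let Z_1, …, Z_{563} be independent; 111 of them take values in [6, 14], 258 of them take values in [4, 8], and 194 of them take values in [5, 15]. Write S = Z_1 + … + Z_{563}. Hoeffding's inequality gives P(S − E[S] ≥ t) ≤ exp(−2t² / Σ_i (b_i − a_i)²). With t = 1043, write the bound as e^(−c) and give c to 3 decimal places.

71.027

Σ(b_i − a_i)² = 111·8² + 258·4² + 194·10² = 30632.
c = 2t² / 30632 = 2·1043² / 30632 = 71.0270.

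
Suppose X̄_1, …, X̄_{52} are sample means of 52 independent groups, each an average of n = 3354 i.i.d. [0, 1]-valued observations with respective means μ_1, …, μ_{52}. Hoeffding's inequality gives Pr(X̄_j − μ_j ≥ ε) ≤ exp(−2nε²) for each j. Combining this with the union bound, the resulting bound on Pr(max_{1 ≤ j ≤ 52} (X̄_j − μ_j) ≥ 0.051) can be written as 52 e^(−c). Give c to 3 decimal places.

17.448

Union bound over the 52 events: Pr(max_{1 ≤ j ≤ 52} (X̄_j − μ_j) ≥ 0.051) ≤ 52·exp(−2nε²) = 52 exp(−2·3354·0.051²).
So c = 2·3354·0.051² = 17.4475.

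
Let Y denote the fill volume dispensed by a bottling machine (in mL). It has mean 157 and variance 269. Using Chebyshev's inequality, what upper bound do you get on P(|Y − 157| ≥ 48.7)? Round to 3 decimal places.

0.113

Chebyshev: P(|Y − μ| ≥ t) ≤ Var(Y)/t².
Bound = 269 / 2371.69 = 0.1134.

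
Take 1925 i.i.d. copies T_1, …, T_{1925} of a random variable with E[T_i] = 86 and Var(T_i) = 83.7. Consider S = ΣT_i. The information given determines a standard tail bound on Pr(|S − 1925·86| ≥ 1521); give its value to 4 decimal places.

0.0696

With mean and variance of each term known, Chebyshev's inequality bounds the deviation of the sum (or sample mean).
Var(S) = n·Var(T_i) = 1925·83.7 = 161122.5.
Chebyshev: Pr(|S − 1925·86| ≥ 1521) ≤ Var(S)/1521² = 161122.5/2313441 = 0.0696.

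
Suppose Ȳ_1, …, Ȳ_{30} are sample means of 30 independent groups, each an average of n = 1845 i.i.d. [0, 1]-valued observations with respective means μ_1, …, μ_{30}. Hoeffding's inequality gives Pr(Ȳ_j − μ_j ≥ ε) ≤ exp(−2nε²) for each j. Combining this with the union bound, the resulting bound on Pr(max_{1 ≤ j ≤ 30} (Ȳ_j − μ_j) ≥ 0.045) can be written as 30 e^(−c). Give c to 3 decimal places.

Union bound over the 30 events: Pr(max_{1 ≤ j ≤ 30} (Ȳ_j − μ_j) ≥ 0.045) ≤ 30·exp(−2nε²) = 30 exp(−2·1845·0.045²).
So c = 2·1845·0.045² = 7.4722.

7.472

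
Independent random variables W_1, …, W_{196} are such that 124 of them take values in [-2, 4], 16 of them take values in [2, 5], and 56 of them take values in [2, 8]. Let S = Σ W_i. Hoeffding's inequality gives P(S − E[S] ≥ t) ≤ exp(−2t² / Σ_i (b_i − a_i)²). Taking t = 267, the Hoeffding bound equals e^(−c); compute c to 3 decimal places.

21.524

Σ(b_i − a_i)² = 124·6² + 16·3² + 56·6² = 6624.
c = 2t² / 6624 = 2·267² / 6624 = 21.5245.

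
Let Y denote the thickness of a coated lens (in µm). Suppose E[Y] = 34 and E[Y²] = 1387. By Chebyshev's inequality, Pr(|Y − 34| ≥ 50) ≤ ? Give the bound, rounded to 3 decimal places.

Var(Y) = E[Y²] − (E[Y])² = 1387 − 1156 = 231.
Chebyshev's inequality: Pr(|Y − μ| ≥ t) ≤ Var(Y)/t² = 231/2500 = 0.0924.

0.092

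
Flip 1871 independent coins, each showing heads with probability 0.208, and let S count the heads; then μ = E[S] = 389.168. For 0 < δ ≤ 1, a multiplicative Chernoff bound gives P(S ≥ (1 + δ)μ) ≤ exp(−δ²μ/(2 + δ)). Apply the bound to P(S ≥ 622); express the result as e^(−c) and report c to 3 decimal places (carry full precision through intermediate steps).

Write 622 = (1 + δ)μ, so δ = 622/389.168 − 1 = 0.5982815…
Then the exponent is δ²μ/(2 + δ) = (622 − μ)² / (μ·(2 + δ)) = 53.612001.

53.612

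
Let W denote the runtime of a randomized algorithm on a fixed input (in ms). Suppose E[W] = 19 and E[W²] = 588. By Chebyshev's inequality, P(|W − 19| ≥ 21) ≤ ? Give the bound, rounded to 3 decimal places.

0.515

Var(W) = E[W²] − (E[W])² = 588 − 361 = 227.
Chebyshev's inequality: P(|W − μ| ≥ t) ≤ Var(W)/t² = 227/441 = 0.5147.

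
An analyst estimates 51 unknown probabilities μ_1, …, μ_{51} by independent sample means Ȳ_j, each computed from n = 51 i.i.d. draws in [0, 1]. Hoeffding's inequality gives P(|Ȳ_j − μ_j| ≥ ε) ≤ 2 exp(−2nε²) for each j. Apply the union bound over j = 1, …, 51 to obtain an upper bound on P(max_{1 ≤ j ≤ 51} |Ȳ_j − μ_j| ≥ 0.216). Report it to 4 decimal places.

0.8746

Per-experiment Hoeffding bound: 2·exp(−2·51·0.216²) = 2·exp(−4.75891) = 0.01715.
Union bound over 51 events: 51·0.01715 = 0.87464.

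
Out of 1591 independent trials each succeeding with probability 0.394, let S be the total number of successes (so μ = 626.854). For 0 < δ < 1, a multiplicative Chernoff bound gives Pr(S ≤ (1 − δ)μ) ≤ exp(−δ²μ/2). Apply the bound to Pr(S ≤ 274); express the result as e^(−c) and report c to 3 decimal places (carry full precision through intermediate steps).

Write 274 = (1 − δ)μ, so δ = 1 − 274/626.854 = 0.5628966…
Then the exponent is δ²μ/2 = (μ − 274)²/(2μ) = 99.310163.

99.310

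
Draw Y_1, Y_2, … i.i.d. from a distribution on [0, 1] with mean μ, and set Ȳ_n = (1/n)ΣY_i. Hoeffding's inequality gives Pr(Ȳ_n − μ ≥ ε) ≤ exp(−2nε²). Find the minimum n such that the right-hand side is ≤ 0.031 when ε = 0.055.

Require exp(−2nε²) ≤ 0.031, i.e. 2nε² ≥ ln(1/0.031) = 3.473768.
So n ≥ 3.473768 / (2·0.055²) = 574.177.
The smallest integer n is 575.

575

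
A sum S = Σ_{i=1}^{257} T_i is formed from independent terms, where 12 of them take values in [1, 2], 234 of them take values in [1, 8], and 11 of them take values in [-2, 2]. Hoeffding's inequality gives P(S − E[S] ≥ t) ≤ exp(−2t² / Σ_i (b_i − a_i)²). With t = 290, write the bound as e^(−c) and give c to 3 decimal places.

14.433

Σ(b_i − a_i)² = 12·1² + 234·7² + 11·4² = 11654.
c = 2t² / 11654 = 2·290² / 11654 = 14.4328.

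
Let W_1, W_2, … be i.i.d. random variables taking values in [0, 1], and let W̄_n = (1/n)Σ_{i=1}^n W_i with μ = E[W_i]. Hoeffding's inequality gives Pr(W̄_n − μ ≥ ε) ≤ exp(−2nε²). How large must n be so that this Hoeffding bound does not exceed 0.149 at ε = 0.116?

71

Require exp(−2nε²) ≤ 0.149, i.e. 2nε² ≥ ln(1/0.149) = 1.903809.
So n ≥ 1.903809 / (2·0.116²) = 70.742.
The smallest integer n is 71.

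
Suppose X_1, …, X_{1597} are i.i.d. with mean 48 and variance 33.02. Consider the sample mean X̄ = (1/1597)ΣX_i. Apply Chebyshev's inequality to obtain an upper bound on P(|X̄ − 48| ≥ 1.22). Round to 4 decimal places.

Var(X̄) = Var(X_i)/n = 33.02/1597 = 0.020676.
Chebyshev: P(|X̄ − 48| ≥ 1.22) ≤ Var(X̄)/(1.22)² = 33.02/(1597·1.22²) = 0.0139.

0.0139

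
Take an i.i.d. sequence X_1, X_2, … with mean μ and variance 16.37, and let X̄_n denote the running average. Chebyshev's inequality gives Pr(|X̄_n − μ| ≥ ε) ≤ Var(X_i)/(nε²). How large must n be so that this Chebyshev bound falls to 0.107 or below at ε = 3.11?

16

Require 16.37/(n·3.11²) ≤ 0.107, i.e. n ≥ 16.37/(0.107·3.11²) = 15.818.
The smallest integer n is 16.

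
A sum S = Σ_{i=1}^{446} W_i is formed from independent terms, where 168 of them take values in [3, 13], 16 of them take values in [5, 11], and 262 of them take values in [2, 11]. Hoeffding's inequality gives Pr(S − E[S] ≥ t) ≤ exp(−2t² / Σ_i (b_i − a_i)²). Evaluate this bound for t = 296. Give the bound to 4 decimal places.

0.0107

Σ(b_i − a_i)² = 168·10² + 16·6² + 262·9² = 38598.
Exponent = 2·296² / 38598 = 4.53992.
Bound = exp(−4.53992) = 0.01067.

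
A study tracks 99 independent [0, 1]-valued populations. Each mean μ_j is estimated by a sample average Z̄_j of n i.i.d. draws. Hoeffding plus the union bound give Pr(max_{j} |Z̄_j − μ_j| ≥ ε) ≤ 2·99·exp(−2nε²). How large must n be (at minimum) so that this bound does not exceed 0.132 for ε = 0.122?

246

Need 2·99·exp(−2nε²) ≤ 0.132, i.e. exp(−2nε²) ≤ 0.132/198.
So 2nε² ≥ ln(198/0.132) = 7.313220.
Hence n ≥ 7.313220/(2·0.122²) = 245.674.
The smallest integer n is 246.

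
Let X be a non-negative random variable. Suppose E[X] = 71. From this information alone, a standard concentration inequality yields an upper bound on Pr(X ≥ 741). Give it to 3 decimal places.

0.096

Only the mean of a non-negative variable is known, so Markov's inequality is the applicable tail bound.
Markov's inequality: for a non-negative random variable, Pr(X ≥ a) ≤ E[X]/a.
Here E[X] = 71 and a = 741, so the bound is 71/741 = 0.0958.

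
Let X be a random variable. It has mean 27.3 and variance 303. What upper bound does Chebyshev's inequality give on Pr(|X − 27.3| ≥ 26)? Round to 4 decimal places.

Chebyshev: Pr(|X − μ| ≥ t) ≤ Var(X)/t².
Bound = 303 / 676 = 0.4482.

0.4482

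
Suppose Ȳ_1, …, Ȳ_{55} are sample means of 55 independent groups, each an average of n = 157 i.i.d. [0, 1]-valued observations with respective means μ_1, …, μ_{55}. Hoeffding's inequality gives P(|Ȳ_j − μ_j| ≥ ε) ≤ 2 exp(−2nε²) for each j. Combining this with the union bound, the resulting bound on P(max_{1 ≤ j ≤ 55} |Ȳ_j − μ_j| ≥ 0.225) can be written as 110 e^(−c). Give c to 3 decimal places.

15.896

Union bound over the 55 events: P(max_{1 ≤ j ≤ 55} |Ȳ_j − μ_j| ≥ 0.225) ≤ 55·2·exp(−2nε²) = 110 exp(−2·157·0.225²).
So c = 2·157·0.225² = 15.8963.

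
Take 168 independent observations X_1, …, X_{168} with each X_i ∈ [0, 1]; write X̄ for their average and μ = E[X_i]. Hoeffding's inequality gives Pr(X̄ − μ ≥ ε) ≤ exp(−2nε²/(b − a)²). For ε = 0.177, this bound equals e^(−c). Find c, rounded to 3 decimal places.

10.527

c = 2nε²/(b − a)² = 2·168·0.177² / 1² = 10.5265.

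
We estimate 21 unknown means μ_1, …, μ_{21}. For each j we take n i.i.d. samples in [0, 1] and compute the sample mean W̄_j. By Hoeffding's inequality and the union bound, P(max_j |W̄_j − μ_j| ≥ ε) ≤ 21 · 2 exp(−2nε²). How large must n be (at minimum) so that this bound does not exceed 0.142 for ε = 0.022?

Need 2·21·exp(−2nε²) ≤ 0.142, i.e. exp(−2nε²) ≤ 0.142/42.
So 2nε² ≥ ln(42/0.142) = 5.689598.
Hence n ≥ 5.689598/(2·0.022²) = 5877.684.
The smallest integer n is 5878.

5878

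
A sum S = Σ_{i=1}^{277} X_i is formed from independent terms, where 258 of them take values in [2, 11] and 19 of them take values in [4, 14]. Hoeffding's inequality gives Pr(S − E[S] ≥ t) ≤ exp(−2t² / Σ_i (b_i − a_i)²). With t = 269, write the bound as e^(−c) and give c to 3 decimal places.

6.348

Σ(b_i − a_i)² = 258·9² + 19·10² = 22798.
c = 2t² / 22798 = 2·269² / 22798 = 6.3480.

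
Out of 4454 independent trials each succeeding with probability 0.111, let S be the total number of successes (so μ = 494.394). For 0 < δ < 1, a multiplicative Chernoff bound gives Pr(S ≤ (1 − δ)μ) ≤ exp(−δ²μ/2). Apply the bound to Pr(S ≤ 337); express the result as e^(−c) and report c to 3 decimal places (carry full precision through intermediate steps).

25.054

Write 337 = (1 − δ)μ, so δ = 1 − 337/494.394 = 0.3183574…
Then the exponent is δ²μ/2 = (μ − 337)²/(2μ) = 25.053774.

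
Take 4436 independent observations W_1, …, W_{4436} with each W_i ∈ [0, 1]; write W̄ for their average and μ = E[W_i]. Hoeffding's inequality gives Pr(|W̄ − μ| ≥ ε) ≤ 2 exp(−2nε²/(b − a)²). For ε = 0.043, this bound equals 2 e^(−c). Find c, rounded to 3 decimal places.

16.404

c = 2nε²/(b − a)² = 2·4436·0.043² / 1² = 16.4043.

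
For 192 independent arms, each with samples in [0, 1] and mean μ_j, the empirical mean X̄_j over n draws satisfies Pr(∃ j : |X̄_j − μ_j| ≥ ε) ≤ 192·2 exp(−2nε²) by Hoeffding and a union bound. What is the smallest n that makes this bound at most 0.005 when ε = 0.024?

Need 2·192·exp(−2nε²) ≤ 0.005, i.e. exp(−2nε²) ≤ 0.005/384.
So 2nε² ≥ ln(384/0.005) = 11.248960.
Hence n ≥ 11.248960/(2·0.024²) = 9764.722.
The smallest integer n is 9765.

9765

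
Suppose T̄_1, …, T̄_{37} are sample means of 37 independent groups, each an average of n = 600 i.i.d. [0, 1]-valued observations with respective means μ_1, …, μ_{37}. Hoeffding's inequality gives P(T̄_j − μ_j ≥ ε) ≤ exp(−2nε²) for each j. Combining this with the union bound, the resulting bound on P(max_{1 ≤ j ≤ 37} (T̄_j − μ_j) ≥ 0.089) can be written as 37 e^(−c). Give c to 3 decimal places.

Union bound over the 37 events: P(max_{1 ≤ j ≤ 37} (T̄_j − μ_j) ≥ 0.089) ≤ 37·exp(−2nε²) = 37 exp(−2·600·0.089²).
So c = 2·600·0.089² = 9.5052.

9.505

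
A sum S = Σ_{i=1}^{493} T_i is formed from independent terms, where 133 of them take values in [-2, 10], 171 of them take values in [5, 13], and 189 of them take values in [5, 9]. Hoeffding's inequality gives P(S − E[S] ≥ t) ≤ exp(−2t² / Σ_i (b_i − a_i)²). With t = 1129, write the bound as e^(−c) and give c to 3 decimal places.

76.971

Σ(b_i − a_i)² = 133·12² + 171·8² + 189·4² = 33120.
c = 2t² / 33120 = 2·1129² / 33120 = 76.9711.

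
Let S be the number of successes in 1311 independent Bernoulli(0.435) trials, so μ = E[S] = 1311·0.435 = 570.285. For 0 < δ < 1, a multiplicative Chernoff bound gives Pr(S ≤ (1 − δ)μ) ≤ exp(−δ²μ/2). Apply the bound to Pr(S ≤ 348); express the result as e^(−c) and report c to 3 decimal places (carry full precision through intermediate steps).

Write 348 = (1 − δ)μ, so δ = 1 − 348/570.285 = 0.3897788…
Then the exponent is δ²μ/2 = (μ − 348)²/(2μ) = 43.320990.

43.321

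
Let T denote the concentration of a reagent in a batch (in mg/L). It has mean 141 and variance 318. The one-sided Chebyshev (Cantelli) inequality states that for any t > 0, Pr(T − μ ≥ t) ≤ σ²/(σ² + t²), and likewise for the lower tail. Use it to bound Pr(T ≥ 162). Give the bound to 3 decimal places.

0.419

Here σ² = 318 and t = 21, so σ² + t² = 759.
Cantelli's bound: 318/759 = 0.4190.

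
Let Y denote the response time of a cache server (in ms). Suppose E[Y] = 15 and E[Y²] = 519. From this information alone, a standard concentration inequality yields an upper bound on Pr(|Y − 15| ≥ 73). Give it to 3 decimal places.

0.055

The first two moments determine the variance, so Chebyshev's inequality is the sharpest standard bound available.
Var(Y) = E[Y²] − (E[Y])² = 519 − 225 = 294.
Chebyshev's inequality: Pr(|Y − μ| ≥ t) ≤ Var(Y)/t² = 294/5329 = 0.0552.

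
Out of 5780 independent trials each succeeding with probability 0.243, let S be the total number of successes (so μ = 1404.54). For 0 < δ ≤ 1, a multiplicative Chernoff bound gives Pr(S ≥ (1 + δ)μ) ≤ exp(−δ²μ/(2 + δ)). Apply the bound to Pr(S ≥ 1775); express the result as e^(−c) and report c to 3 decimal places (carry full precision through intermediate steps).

Write 1775 = (1 + δ)μ, so δ = 1775/1404.54 − 1 = 0.263759…
Then the exponent is δ²μ/(2 + δ) = (1775 − μ)² / (μ·(2 + δ)) = 43.163669.

43.164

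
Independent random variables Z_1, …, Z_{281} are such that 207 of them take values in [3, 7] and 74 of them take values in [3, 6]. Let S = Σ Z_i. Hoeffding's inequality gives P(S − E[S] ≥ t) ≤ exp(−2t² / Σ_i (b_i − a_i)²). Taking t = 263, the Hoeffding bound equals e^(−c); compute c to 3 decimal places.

Σ(b_i − a_i)² = 207·4² + 74·3² = 3978.
c = 2t² / 3978 = 2·263² / 3978 = 34.7758.

34.776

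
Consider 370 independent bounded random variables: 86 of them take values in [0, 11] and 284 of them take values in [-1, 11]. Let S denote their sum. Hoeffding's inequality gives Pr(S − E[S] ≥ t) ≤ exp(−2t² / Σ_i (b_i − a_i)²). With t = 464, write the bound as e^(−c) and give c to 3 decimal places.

8.393

Σ(b_i − a_i)² = 86·11² + 284·12² = 51302.
c = 2t² / 51302 = 2·464² / 51302 = 8.3933.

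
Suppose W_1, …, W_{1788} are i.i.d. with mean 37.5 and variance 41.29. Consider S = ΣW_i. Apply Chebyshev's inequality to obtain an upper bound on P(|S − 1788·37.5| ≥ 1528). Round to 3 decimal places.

0.032

Var(S) = n·Var(W_i) = 1788·41.29 = 73826.52.
Chebyshev: P(|S − 1788·37.5| ≥ 1528) ≤ Var(S)/1528² = 73826.52/2334784 = 0.0316.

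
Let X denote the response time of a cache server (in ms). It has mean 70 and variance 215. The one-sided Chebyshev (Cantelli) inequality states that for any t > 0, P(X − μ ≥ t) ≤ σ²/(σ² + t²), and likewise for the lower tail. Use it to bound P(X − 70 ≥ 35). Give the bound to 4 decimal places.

Here σ² = 215 and t = 35, so σ² + t² = 1440.
Cantelli's bound: 215/1440 = 0.1493.

0.1493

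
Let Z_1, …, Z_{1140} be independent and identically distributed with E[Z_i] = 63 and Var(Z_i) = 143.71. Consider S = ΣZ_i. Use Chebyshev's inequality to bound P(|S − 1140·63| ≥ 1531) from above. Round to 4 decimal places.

Var(S) = n·Var(Z_i) = 1140·143.71 = 163829.4.
Chebyshev: P(|S − 1140·63| ≥ 1531) ≤ Var(S)/1531² = 163829.4/2343961 = 0.0699.

0.0699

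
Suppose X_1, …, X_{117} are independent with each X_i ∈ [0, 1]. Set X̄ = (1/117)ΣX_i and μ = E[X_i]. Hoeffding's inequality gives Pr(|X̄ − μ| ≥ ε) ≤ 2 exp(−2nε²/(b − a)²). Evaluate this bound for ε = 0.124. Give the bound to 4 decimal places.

0.0548

Exponent: 2nε²/(b − a)² = 2·117·0.124² / 1² = 3.59798.
Bound = 2·exp(−3.59798) = 0.05476.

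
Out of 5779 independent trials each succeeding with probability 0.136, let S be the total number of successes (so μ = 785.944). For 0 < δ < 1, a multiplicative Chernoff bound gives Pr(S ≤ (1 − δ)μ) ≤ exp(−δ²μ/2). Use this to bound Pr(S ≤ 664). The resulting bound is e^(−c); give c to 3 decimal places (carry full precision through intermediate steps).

9.460

Write 664 = (1 − δ)μ, so δ = 1 − 664/785.944 = 0.1551561…
Then the exponent is δ²μ/2 = (μ − 664)²/(2μ) = 9.460177.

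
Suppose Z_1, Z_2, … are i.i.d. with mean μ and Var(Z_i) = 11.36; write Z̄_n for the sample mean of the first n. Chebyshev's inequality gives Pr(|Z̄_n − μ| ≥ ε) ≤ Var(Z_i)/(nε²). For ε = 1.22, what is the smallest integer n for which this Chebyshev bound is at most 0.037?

207

Require 11.36/(n·1.22²) ≤ 0.037, i.e. n ≥ 11.36/(0.037·1.22²) = 206.280.
The smallest integer n is 207.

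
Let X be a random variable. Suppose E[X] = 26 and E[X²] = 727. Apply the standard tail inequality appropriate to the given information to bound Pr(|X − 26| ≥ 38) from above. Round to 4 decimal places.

The first two moments determine the variance, so Chebyshev's inequality is the sharpest standard bound available.
Var(X) = E[X²] − (E[X])² = 727 − 676 = 51.
Chebyshev's inequality: Pr(|X − μ| ≥ t) ≤ Var(X)/t² = 51/1444 = 0.0353.

0.0353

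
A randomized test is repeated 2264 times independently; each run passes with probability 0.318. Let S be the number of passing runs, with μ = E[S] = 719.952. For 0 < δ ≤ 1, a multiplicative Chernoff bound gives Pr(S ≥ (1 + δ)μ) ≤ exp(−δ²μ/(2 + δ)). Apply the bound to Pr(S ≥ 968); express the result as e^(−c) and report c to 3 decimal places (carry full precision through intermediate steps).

Write 968 = (1 + δ)μ, so δ = 968/719.952 − 1 = 0.3445341…
Then the exponent is δ²μ/(2 + δ) = (968 − μ)² / (μ·(2 + δ)) = 36.451161.

36.451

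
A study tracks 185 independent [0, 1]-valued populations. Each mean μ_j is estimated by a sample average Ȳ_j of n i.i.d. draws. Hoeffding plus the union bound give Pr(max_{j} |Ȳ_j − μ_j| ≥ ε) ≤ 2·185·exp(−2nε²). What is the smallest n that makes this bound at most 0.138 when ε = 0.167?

142

Need 2·185·exp(−2nε²) ≤ 0.138, i.e. exp(−2nε²) ≤ 0.138/370.
So 2nε² ≥ ln(370/0.138) = 7.894005.
Hence n ≥ 7.894005/(2·0.167²) = 141.525.
The smallest integer n is 142.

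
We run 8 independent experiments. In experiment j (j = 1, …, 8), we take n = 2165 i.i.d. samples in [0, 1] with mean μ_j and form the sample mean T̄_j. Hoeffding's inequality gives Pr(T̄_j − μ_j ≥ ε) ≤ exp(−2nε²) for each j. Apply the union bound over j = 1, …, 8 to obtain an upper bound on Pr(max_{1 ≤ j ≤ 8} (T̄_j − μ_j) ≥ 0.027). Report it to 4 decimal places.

Per-experiment Hoeffding bound: exp(−2·2165·0.027²) = exp(−3.15657) = 0.042572.
Union bound over 8 events: 8·0.042572 = 0.34057.

0.3406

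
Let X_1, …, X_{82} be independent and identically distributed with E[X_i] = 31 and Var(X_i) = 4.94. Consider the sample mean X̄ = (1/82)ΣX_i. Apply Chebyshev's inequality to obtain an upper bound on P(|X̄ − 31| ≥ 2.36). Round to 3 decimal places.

Var(X̄) = Var(X_i)/n = 4.94/82 = 0.060244.
Chebyshev: P(|X̄ − 31| ≥ 2.36) ≤ Var(X̄)/(2.36)² = 4.94/(82·2.36²) = 0.0108.

0.011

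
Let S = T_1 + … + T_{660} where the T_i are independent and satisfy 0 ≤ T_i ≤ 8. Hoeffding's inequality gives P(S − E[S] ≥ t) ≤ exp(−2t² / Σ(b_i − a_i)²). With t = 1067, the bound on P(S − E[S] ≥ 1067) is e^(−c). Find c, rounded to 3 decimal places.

Σ(b_i − a_i)² = 660·(8)² = 42240.
c = 2t²/42240 = 2·1067²/42240 = 53.9057.

53.906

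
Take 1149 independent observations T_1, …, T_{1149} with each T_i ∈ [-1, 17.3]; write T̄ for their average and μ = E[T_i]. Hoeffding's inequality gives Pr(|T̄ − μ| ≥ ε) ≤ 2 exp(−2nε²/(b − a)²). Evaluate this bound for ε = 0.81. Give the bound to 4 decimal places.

Exponent: 2nε²/(b − a)² = 2·1149·0.81² / 18.3² = 4.50213.
Bound = 2·exp(−4.50213) = 0.02217.

0.0222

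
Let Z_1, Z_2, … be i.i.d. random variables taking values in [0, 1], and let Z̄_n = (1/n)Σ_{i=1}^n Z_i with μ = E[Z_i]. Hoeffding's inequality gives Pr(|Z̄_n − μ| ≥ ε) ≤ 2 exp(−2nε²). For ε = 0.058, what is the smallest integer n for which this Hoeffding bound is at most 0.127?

410

Require 2·exp(−2nε²) ≤ 0.127, i.e. 2nε² ≥ ln(2/0.127) = 2.756715.
So n ≥ 2.756715 / (2·0.058²) = 409.738.
The smallest integer n is 410.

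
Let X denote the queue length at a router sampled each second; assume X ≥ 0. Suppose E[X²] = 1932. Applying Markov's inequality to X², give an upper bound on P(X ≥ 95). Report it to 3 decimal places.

Since X ≥ 0, the event {X ≥ 95} is the same as {X² ≥ 9025}.
Markov's inequality applied to X² gives P(X² ≥ 9025) ≤ E[X²]/9025 = 1932/9025 = 0.2141.

0.214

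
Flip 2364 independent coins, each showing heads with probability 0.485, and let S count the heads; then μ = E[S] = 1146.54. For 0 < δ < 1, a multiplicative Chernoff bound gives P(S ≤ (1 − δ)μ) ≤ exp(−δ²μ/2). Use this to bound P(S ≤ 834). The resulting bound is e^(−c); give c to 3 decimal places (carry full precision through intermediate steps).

Write 834 = (1 − δ)μ, so δ = 1 − 834/1146.54 = 0.2725941…
Then the exponent is δ²μ/2 = (μ − 834)²/(2μ) = 42.598275.

42.598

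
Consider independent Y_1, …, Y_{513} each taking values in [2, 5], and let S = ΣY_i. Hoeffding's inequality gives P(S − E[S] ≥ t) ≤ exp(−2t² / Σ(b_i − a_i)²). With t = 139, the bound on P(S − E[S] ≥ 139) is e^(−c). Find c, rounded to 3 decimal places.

Σ(b_i − a_i)² = 513·(3)² = 4617.
c = 2t²/4617 = 2·139²/4617 = 8.3695.

8.370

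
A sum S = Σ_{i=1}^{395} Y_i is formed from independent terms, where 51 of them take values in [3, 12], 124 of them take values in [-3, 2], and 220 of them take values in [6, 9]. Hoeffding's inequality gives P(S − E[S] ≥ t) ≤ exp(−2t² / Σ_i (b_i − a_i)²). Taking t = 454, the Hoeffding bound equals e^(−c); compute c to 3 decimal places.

44.754

Σ(b_i − a_i)² = 51·9² + 124·5² + 220·3² = 9211.
c = 2t² / 9211 = 2·454² / 9211 = 44.7543.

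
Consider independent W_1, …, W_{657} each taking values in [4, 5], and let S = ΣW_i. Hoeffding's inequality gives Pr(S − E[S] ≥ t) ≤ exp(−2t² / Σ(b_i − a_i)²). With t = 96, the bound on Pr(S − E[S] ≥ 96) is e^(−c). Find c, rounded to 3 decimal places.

28.055

Σ(b_i − a_i)² = 657·(1)² = 657.
c = 2t²/657 = 2·96²/657 = 28.0548.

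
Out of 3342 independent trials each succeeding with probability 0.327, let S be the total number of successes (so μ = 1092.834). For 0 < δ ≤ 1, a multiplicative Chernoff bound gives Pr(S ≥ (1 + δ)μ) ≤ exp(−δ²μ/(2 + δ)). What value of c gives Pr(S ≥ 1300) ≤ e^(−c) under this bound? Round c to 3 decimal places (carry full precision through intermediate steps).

Write 1300 = (1 + δ)μ, so δ = 1300/1092.834 − 1 = 0.1895677…
Then the exponent is δ²μ/(2 + δ) = (1300 − μ)² / (μ·(2 + δ)) = 17.935950.

17.936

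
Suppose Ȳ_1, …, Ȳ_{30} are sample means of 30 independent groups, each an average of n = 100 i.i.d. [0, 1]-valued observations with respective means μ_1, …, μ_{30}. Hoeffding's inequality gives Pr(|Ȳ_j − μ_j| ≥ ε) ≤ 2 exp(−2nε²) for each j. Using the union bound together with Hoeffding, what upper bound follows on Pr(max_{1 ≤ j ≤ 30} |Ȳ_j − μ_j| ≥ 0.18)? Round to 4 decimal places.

0.0920

Per-experiment Hoeffding bound: 2·exp(−2·100·0.18²) = 2·exp(−6.48000) = 0.0030676.
Union bound over 30 events: 30·0.0030676 = 0.09203.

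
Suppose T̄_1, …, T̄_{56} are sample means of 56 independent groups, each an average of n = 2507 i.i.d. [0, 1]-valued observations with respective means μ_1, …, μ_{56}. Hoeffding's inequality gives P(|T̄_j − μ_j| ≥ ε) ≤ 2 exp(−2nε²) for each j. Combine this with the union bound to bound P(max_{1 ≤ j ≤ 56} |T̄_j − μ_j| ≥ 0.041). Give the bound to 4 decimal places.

0.0245

Per-experiment Hoeffding bound: 2·exp(−2·2507·0.041²) = 2·exp(−8.42853) = 0.00043708.
Union bound over 56 events: 56·0.00043708 = 0.02448.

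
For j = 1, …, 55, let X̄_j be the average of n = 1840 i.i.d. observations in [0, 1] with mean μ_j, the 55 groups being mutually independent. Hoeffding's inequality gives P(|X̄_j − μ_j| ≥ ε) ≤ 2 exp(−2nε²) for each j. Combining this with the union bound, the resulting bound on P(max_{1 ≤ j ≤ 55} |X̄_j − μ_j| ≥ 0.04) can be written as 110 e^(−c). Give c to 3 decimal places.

5.888

Union bound over the 55 events: P(max_{1 ≤ j ≤ 55} |X̄_j − μ_j| ≥ 0.04) ≤ 55·2·exp(−2nε²) = 110 exp(−2·1840·0.04²).
So c = 2·1840·0.04² = 5.8880.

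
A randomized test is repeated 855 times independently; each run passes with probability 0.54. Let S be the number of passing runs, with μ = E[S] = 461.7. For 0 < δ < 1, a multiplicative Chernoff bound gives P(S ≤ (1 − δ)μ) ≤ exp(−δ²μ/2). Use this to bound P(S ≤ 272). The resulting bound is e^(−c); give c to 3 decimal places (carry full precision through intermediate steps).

Write 272 = (1 − δ)μ, so δ = 1 − 272/461.7 = 0.4108729…
Then the exponent is δ²μ/2 = (μ − 272)²/(2μ) = 38.971291.

38.971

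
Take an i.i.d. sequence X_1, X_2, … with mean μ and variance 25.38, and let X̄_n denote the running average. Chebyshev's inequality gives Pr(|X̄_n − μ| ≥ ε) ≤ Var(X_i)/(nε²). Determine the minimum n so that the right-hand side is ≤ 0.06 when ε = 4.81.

19

Require 25.38/(n·4.81²) ≤ 0.06, i.e. n ≥ 25.38/(0.06·4.81²) = 18.283.
The smallest integer n is 19.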